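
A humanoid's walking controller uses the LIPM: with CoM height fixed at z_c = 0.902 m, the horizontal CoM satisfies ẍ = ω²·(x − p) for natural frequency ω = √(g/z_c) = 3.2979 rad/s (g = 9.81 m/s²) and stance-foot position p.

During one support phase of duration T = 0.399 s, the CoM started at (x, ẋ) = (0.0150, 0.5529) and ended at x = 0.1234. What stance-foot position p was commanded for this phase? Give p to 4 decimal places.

ωT = 3.2979·0.399 = 1.315862; cosh(ωT) = 1.998103, sinh(ωT) = 1.729860
x(T) = p + (x₀−p)·cosh(ωT) + (ẋ₀/ω)·sinh(ωT) ⇒ p·(1 − cosh) = x(T) − x₀·cosh − (ẋ₀/ω)·sinh
numerator   = 0.1234 − (0.0150)·1.998103 − (0.5529/3.2979)·1.729860 = -0.196586
denominator = 1 − 1.998103 = -0.998103
p = -0.196586 / -0.998103 = 0.1970

p = 0.1970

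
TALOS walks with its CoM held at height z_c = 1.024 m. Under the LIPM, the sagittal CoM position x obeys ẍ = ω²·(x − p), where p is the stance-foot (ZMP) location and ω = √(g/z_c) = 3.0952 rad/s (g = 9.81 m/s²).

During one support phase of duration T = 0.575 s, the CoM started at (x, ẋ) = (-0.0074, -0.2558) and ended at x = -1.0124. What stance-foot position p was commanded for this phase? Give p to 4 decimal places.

ωT = 3.0952·0.575 = 1.779740; cosh(ωT) = 3.048498, sinh(ωT) = 2.879816
x(T) = p + (x₀−p)·cosh(ωT) + (ẋ₀/ω)·sinh(ωT) ⇒ p·(1 − cosh) = x(T) − x₀·cosh − (ẋ₀/ω)·sinh
numerator   = -1.0124 − (-0.0074)·3.048498 − (-0.2558/3.0952)·2.879816 = -0.751841
denominator = 1 − 3.048498 = -2.048498
p = -0.751841 / -2.048498 = 0.3670

p = 0.3670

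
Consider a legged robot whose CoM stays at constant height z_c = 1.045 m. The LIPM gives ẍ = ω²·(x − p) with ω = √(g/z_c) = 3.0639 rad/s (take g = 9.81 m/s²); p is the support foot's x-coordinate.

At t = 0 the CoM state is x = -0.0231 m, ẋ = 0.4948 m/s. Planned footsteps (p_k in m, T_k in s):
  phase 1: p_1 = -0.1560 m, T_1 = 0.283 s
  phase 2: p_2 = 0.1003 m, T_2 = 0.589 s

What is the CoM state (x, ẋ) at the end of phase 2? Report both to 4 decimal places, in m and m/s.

x = 1.4285, ẋ = 4.2049

phase 1: p=-0.1560, T=0.283, ωT=0.867084, cosh=1.400068, sinh=0.979892; start (x,ẋ)=(-0.023100, 0.494800) → end (x,ẋ)=(0.188315, 1.091758)
phase 2: p=0.1003, T=0.589, ωT=1.804637, cosh=3.121150, sinh=2.956616; start (x,ẋ)=(0.188315, 1.091758) → end (x,ẋ)=(1.428538, 4.204851)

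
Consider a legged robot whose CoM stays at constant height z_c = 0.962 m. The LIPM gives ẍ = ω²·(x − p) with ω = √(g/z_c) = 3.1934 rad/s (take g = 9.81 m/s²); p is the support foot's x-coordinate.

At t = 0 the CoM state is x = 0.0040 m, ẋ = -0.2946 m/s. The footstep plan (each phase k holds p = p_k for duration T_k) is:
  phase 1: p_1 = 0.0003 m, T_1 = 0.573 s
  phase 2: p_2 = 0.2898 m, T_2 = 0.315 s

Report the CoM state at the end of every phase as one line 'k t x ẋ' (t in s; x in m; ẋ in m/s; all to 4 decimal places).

phase 1: p=0.0003, T=0.573, ωT=1.829818, cosh=3.196598, sinh=3.036155; start (x,ẋ)=(0.004000, -0.294600) → end (x,ẋ)=(-0.267966, -0.905844)
phase 2: p=0.2898, T=0.315, ωT=1.005921, cosh=1.550066, sinh=1.184358; start (x,ẋ)=(-0.267966, -0.905844) → end (x,ẋ)=(-0.910731, -3.513663)

1 0.5730 -0.2680 -0.9058
2 0.8880 -0.9107 -3.5137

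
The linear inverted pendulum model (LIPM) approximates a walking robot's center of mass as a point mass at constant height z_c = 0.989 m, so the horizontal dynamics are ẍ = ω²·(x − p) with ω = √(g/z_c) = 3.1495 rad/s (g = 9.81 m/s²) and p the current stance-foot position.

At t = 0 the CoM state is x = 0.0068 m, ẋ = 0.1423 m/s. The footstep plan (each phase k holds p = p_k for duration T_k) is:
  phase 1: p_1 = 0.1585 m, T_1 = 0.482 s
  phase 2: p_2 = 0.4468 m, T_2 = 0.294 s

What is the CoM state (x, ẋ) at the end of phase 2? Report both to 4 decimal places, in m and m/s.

phase 1: p=0.1585, T=0.482, ωT=1.518059, cosh=2.391248, sinh=2.172111; start (x,ẋ)=(0.006800, 0.142300) → end (x,ẋ)=(-0.106112, -0.697515)
phase 2: p=0.4468, T=0.294, ωT=0.925953, cosh=1.460213, sinh=1.064060; start (x,ẋ)=(-0.106112, -0.697515) → end (x,ẋ)=(-0.596226, -2.871471)

x = -0.5962, ẋ = -2.8715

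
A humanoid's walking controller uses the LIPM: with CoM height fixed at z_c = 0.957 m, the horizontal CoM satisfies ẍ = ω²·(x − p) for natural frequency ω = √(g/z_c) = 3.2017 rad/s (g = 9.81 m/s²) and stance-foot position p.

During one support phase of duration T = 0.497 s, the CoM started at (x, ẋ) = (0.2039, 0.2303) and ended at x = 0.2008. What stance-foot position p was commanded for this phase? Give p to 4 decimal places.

p = 0.3146

ωT = 3.2017·0.497 = 1.591245; cosh(ωT) = 2.556765, sinh(ωT) = 2.353093
x(T) = p + (x₀−p)·cosh(ωT) + (ẋ₀/ω)·sinh(ωT) ⇒ p·(1 − cosh) = x(T) − x₀·cosh − (ẋ₀/ω)·sinh
numerator   = 0.2008 − (0.2039)·2.556765 − (0.2303/3.2017)·2.353093 = -0.489784
denominator = 1 − 2.556765 = -1.556765
p = -0.489784 / -1.556765 = 0.3146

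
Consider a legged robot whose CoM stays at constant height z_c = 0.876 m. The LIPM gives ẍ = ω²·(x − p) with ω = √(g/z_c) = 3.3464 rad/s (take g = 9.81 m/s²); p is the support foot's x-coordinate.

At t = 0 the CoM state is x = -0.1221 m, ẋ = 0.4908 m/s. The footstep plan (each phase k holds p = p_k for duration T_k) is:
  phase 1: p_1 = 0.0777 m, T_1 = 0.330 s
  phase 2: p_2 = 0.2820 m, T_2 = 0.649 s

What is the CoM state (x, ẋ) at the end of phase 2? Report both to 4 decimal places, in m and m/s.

x = -1.3358, ẋ = -5.2921

phase 1: p=0.0777, T=0.330, ωT=1.104312, cosh=1.674293, sinh=1.342855; start (x,ẋ)=(-0.122100, 0.490800) → end (x,ẋ)=(-0.059874, -0.076104)
phase 2: p=0.2820, T=0.649, ωT=2.171814, cosh=4.444077, sinh=4.330106; start (x,ẋ)=(-0.059874, -0.076104) → end (x,ẋ)=(-1.335789, -5.292056)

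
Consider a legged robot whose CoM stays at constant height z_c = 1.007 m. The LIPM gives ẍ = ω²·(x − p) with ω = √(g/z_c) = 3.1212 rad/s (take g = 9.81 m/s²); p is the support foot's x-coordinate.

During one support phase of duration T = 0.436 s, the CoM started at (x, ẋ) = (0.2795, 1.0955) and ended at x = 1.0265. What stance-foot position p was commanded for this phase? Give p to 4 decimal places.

ωT = 3.1212·0.436 = 1.360843; cosh(ωT) = 2.077962, sinh(ωT) = 1.821518
x(T) = p + (x₀−p)·cosh(ωT) + (ẋ₀/ω)·sinh(ωT) ⇒ p·(1 − cosh) = x(T) − x₀·cosh − (ẋ₀/ω)·sinh
numerator   = 1.0265 − (0.2795)·2.077962 − (1.0955/3.1212)·1.821518 = -0.193619
denominator = 1 − 2.077962 = -1.077962
p = -0.193619 / -1.077962 = 0.1796

p = 0.1796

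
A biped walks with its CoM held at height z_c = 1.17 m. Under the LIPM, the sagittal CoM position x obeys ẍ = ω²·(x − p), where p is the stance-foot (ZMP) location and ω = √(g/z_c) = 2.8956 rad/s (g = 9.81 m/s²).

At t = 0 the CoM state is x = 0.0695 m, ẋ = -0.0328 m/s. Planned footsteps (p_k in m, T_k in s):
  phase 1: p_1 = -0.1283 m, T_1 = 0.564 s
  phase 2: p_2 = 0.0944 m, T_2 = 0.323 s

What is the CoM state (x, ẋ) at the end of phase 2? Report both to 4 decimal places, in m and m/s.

phase 1: p=-0.1283, T=0.564, ωT=1.633118, cosh=2.657568, sinh=2.462248; start (x,ẋ)=(0.069500, -0.032800) → end (x,ẋ)=(0.369476, 1.323084)
phase 2: p=0.0944, T=0.323, ωT=0.935279, cosh=1.470200, sinh=1.077724; start (x,ẋ)=(0.369476, 1.323084) → end (x,ẋ)=(0.991259, 2.803614)

x = 0.9913, ẋ = 2.8036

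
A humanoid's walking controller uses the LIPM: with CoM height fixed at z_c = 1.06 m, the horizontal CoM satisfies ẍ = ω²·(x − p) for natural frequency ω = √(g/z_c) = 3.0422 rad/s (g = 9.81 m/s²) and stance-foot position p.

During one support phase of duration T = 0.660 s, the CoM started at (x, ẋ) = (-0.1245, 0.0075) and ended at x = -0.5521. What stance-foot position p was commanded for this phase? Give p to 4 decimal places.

ωT = 3.0422·0.660 = 2.007852; cosh(ωT) = 3.790790, sinh(ωT) = 3.656513
x(T) = p + (x₀−p)·cosh(ωT) + (ẋ₀/ω)·sinh(ωT) ⇒ p·(1 − cosh) = x(T) − x₀·cosh − (ẋ₀/ω)·sinh
numerator   = -0.5521 − (-0.1245)·3.790790 − (0.0075/3.0422)·3.656513 = -0.089161
denominator = 1 − 3.790790 = -2.790790
p = -0.089161 / -2.790790 = 0.0319

p = 0.0319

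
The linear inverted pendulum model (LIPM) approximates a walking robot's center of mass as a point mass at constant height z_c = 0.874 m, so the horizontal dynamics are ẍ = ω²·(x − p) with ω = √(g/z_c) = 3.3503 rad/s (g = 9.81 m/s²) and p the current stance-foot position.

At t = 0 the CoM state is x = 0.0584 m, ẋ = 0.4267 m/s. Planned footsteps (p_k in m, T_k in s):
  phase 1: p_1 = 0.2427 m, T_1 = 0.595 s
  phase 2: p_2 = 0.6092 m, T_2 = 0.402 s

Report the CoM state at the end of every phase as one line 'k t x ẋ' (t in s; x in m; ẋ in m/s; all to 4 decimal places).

1 0.5950 0.0125 -0.6290
2 0.9970 -0.9522 -4.8748

phase 1: p=0.2427, T=0.595, ωT=1.993428, cosh=3.738443, sinh=3.602215; start (x,ẋ)=(0.058400, 0.426700) → end (x,ẋ)=(0.012489, -0.629031)
phase 2: p=0.6092, T=0.402, ωT=1.346821, cosh=2.052623, sinh=1.792557; start (x,ẋ)=(0.012489, -0.629031) → end (x,ẋ)=(-0.952182, -4.874773)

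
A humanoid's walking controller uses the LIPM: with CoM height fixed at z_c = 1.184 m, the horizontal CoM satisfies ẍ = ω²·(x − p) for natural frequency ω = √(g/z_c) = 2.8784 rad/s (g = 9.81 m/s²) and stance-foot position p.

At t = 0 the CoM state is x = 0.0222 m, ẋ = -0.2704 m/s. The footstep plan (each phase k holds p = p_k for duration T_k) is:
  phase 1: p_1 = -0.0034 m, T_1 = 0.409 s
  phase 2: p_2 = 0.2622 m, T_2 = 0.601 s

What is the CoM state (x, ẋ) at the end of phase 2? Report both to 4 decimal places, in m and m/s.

phase 1: p=-0.0034, T=0.409, ωT=1.177266, cosh=1.776804, sinh=1.468684; start (x,ẋ)=(0.022200, -0.270400) → end (x,ẋ)=(-0.095884, -0.372225)
phase 2: p=0.2622, T=0.601, ωT=1.729918, cosh=2.908746, sinh=2.731447; start (x,ẋ)=(-0.095884, -0.372225) → end (x,ẋ)=(-1.132596, -3.898031)

x = -1.1326, ẋ = -3.8980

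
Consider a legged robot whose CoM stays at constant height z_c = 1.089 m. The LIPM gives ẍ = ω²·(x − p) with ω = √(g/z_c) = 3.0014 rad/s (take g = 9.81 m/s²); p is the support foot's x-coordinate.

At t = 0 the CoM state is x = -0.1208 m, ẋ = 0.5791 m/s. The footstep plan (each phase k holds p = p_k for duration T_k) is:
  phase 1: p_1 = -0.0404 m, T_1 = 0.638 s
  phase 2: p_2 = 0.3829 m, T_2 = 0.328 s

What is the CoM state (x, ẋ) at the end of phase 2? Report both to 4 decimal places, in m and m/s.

phase 1: p=-0.0404, T=0.638, ωT=1.914893, cosh=3.466786, sinh=3.319428; start (x,ẋ)=(-0.120800, 0.579100) → end (x,ẋ)=(0.321332, 1.206596)
phase 2: p=0.3829, T=0.328, ωT=0.984459, cosh=1.525003, sinh=1.151361; start (x,ẋ)=(0.321332, 1.206596) → end (x,ẋ)=(0.751868, 1.627301)

x = 0.7519, ẋ = 1.6273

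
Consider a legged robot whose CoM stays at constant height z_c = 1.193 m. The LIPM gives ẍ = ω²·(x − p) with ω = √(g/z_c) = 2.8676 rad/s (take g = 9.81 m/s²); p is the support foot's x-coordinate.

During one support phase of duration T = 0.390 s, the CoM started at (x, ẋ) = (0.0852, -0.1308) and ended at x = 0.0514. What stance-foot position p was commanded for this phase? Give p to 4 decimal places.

ωT = 2.8676·0.390 = 1.118364; cosh(ωT) = 1.693329, sinh(ωT) = 1.366515
x(T) = p + (x₀−p)·cosh(ωT) + (ẋ₀/ω)·sinh(ωT) ⇒ p·(1 − cosh) = x(T) − x₀·cosh − (ẋ₀/ω)·sinh
numerator   = 0.0514 − (0.0852)·1.693329 − (-0.1308/2.8676)·1.366515 = -0.030541
denominator = 1 − 1.693329 = -0.693329
p = -0.030541 / -0.693329 = 0.0440

p = 0.0440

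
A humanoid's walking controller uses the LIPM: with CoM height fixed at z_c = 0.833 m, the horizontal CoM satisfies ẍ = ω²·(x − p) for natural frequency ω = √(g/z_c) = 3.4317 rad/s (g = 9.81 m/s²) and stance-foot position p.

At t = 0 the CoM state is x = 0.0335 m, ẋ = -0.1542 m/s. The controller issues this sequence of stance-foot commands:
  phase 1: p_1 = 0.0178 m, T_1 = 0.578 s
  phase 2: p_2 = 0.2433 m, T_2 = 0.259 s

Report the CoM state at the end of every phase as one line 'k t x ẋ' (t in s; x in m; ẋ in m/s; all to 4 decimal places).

phase 1: p=0.0178, T=0.578, ωT=1.983523, cosh=3.702942, sinh=3.565359; start (x,ẋ)=(0.033500, -0.154200) → end (x,ẋ)=(-0.084270, -0.378900)
phase 2: p=0.2433, T=0.259, ωT=0.888810, cosh=1.421689, sinh=1.010545; start (x,ẋ)=(-0.084270, -0.378900) → end (x,ẋ)=(-0.333978, -1.674653)

1 0.5780 -0.0843 -0.3789
2 0.8370 -0.3340 -1.6747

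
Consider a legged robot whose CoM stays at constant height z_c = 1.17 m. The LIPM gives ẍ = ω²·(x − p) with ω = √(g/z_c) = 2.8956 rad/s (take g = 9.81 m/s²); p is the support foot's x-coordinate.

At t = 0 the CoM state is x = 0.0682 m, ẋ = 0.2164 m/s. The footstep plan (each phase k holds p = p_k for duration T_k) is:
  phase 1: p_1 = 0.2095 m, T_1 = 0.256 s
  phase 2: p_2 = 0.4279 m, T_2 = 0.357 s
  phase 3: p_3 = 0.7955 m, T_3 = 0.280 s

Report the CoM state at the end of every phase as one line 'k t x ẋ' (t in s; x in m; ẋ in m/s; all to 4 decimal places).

1 0.2560 0.0882 -0.0532
2 0.6130 -0.1326 -1.2922
3 0.8930 -0.8576 -4.1663

phase 1: p=0.2095, T=0.256, ωT=0.741274, cosh=1.287557, sinh=0.811050; start (x,ẋ)=(0.068200, 0.216400) → end (x,ẋ)=(0.088181, -0.053212)
phase 2: p=0.4279, T=0.357, ωT=1.033729, cosh=1.583605, sinh=1.227926; start (x,ẋ)=(0.088181, -0.053212) → end (x,ẋ)=(-0.132646, -1.292166)
phase 3: p=0.7955, T=0.280, ωT=0.810768, cosh=1.347076, sinh=0.902559; start (x,ẋ)=(-0.132646, -1.292166) → end (x,ẋ)=(-0.857551, -4.166308)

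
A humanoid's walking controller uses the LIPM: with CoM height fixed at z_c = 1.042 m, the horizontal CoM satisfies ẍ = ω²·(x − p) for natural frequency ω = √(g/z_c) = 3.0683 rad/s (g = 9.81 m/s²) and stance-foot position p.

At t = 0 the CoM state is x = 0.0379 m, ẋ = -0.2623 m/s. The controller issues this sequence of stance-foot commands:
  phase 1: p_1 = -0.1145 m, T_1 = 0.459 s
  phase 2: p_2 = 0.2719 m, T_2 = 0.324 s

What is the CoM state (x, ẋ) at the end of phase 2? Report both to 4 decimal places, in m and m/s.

phase 1: p=-0.1145, T=0.459, ωT=1.408350, cosh=2.166874, sinh=1.922327; start (x,ẋ)=(0.037900, -0.262300) → end (x,ẋ)=(0.051397, 0.330526)
phase 2: p=0.2719, T=0.324, ωT=0.994129, cosh=1.536208, sinh=1.166162; start (x,ẋ)=(0.051397, 0.330526) → end (x,ẋ)=(0.058785, -0.281231)

x = 0.0588, ẋ = -0.2812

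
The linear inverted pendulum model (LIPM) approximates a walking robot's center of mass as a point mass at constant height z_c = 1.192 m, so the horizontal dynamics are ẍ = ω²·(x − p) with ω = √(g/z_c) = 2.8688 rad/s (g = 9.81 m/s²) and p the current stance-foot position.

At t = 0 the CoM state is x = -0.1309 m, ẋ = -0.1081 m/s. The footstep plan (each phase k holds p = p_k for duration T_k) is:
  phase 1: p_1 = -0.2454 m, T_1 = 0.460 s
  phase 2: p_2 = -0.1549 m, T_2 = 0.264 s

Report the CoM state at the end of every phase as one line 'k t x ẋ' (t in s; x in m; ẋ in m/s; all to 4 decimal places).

1 0.4600 -0.0813 0.3540
2 0.7240 0.0434 0.6360

phase 1: p=-0.2454, T=0.460, ωT=1.319648, cosh=2.004667, sinh=1.737437; start (x,ẋ)=(-0.130900, -0.108100) → end (x,ẋ)=(-0.081334, 0.354005)
phase 2: p=-0.1549, T=0.264, ωT=0.757363, cosh=1.300773, sinh=0.831872; start (x,ẋ)=(-0.081334, 0.354005) → end (x,ẋ)=(0.043444, 0.636042)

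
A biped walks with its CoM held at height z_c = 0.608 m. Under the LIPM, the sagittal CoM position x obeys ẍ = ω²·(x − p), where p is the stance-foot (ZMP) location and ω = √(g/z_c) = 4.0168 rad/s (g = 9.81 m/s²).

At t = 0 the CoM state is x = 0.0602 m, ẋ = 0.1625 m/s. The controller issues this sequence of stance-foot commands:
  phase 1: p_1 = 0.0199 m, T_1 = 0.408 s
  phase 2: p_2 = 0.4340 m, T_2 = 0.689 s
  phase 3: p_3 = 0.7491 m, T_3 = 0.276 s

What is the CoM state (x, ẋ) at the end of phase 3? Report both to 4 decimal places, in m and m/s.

phase 1: p=0.0199, T=0.408, ωT=1.638854, cosh=2.671735, sinh=2.477532; start (x,ẋ)=(0.060200, 0.162500) → end (x,ẋ)=(0.227800, 0.835213)
phase 2: p=0.4340, T=0.689, ωT=2.767575, cosh=7.991399, sinh=7.928585; start (x,ẋ)=(0.227800, 0.835213) → end (x,ẋ)=(0.434760, 0.107544)
phase 3: p=0.7491, T=0.276, ωT=1.108637, cosh=1.680117, sinh=1.350108; start (x,ẋ)=(0.434760, 0.107544) → end (x,ẋ)=(0.257120, -1.524013)

x = 0.2571, ẋ = -1.5240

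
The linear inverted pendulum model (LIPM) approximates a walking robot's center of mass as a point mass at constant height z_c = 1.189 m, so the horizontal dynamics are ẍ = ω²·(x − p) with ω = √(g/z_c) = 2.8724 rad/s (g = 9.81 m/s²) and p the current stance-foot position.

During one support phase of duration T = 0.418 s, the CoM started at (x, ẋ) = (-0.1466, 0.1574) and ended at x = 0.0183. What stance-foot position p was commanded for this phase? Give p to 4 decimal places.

p = -0.2478

ωT = 2.8724·0.418 = 1.200663; cosh(ωT) = 1.811657, sinh(ωT) = 1.510663
x(T) = p + (x₀−p)·cosh(ωT) + (ẋ₀/ω)·sinh(ωT) ⇒ p·(1 − cosh) = x(T) − x₀·cosh − (ẋ₀/ω)·sinh
numerator   = 0.0183 − (-0.1466)·1.811657 − (0.1574/2.8724)·1.510663 = 0.201109
denominator = 1 − 1.811657 = -0.811657
p = 0.201109 / -0.811657 = -0.2478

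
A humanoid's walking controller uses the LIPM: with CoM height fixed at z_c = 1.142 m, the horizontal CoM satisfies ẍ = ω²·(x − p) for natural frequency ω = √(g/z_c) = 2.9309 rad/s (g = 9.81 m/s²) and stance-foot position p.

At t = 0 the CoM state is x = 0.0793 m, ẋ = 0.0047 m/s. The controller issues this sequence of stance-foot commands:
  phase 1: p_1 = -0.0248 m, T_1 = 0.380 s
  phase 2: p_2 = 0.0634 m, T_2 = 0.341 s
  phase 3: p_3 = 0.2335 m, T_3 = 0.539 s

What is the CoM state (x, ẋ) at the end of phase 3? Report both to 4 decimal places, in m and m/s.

phase 1: p=-0.0248, T=0.380, ωT=1.113742, cosh=1.687031, sinh=1.358703; start (x,ẋ)=(0.079300, 0.004700) → end (x,ẋ)=(0.152999, 0.422478)
phase 2: p=0.0634, T=0.341, ωT=0.999437, cosh=1.542419, sinh=1.174332; start (x,ẋ)=(0.152999, 0.422478) → end (x,ẋ)=(0.370875, 0.960024)
phase 3: p=0.2335, T=0.539, ωT=1.579755, cosh=2.529896, sinh=2.323871; start (x,ẋ)=(0.370875, 0.960024) → end (x,ẋ)=(1.342234, 3.364425)

x = 1.3422, ẋ = 3.3644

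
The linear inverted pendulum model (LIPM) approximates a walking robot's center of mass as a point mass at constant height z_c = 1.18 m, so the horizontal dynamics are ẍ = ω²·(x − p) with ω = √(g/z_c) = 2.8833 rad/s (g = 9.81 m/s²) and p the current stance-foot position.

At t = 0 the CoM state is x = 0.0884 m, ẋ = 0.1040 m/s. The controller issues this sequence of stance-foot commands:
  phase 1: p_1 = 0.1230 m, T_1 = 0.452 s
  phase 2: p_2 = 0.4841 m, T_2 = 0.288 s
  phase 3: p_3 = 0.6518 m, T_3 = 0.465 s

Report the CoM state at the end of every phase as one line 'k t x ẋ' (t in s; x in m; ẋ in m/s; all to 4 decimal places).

phase 1: p=0.1230, T=0.452, ωT=1.303252, cosh=1.976447, sinh=1.704800; start (x,ẋ)=(0.088400, 0.104000) → end (x,ẋ)=(0.116107, 0.035476)
phase 2: p=0.4841, T=0.288, ωT=0.830390, cosh=1.365047, sinh=0.929168; start (x,ẋ)=(0.116107, 0.035476) → end (x,ẋ)=(-0.006796, -0.937453)
phase 3: p=0.6518, T=0.465, ωT=1.340735, cosh=2.041752, sinh=1.780098; start (x,ẋ)=(-0.006796, -0.937453) → end (x,ẋ)=(-1.271655, -5.294326)

1 0.4520 0.1161 0.0355
2 0.7400 -0.0068 -0.9375
3 1.2050 -1.2717 -5.2943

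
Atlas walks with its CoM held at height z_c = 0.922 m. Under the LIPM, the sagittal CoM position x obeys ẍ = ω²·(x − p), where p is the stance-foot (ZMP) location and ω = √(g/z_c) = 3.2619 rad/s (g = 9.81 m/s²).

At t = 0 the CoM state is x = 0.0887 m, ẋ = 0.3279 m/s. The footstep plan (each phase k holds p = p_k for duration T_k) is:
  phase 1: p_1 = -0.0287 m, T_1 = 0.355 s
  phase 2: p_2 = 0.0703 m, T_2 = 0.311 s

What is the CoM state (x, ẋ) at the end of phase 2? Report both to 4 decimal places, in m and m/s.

phase 1: p=-0.0287, T=0.355, ωT=1.157974, cosh=1.748800, sinh=1.434678; start (x,ẋ)=(0.088700, 0.327900) → end (x,ẋ)=(0.320829, 1.122837)
phase 2: p=0.0703, T=0.311, ωT=1.014451, cosh=1.560225, sinh=1.197624; start (x,ẋ)=(0.320829, 1.122837) → end (x,ẋ)=(0.873437, 2.730578)

x = 0.8734, ẋ = 2.7306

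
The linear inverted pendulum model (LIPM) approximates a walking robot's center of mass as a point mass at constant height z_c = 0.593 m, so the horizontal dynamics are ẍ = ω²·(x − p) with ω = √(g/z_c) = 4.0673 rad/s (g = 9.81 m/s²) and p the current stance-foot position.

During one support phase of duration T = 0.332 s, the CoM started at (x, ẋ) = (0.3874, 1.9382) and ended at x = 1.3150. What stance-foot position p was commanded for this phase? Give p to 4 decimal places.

p = 0.3214

ωT = 4.0673·0.332 = 1.350344; cosh(ωT) = 2.058951, sinh(ωT) = 1.799800
x(T) = p + (x₀−p)·cosh(ωT) + (ẋ₀/ω)·sinh(ωT) ⇒ p·(1 − cosh) = x(T) − x₀·cosh − (ẋ₀/ω)·sinh
numerator   = 1.3150 − (0.3874)·2.058951 − (1.9382/4.0673)·1.799800 = -0.340301
denominator = 1 − 2.058951 = -1.058951
p = -0.340301 / -1.058951 = 0.3214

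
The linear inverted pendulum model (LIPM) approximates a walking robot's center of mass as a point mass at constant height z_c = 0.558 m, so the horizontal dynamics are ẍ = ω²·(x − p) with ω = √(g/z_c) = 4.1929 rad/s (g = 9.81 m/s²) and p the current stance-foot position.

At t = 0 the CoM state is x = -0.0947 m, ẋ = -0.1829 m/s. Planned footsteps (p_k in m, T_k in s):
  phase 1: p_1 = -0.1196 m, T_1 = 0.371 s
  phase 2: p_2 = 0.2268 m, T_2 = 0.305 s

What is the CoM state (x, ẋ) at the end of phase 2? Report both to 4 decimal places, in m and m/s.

x = -0.6009, ẋ = -3.0832

phase 1: p=-0.1196, T=0.371, ωT=1.555566, cosh=2.474418, sinh=2.263348; start (x,ẋ)=(-0.094700, -0.182900) → end (x,ẋ)=(-0.156717, -0.216270)
phase 2: p=0.2268, T=0.305, ωT=1.278834, cosh=1.935406, sinh=1.657044; start (x,ẋ)=(-0.156717, -0.216270) → end (x,ẋ)=(-0.600932, -3.083181)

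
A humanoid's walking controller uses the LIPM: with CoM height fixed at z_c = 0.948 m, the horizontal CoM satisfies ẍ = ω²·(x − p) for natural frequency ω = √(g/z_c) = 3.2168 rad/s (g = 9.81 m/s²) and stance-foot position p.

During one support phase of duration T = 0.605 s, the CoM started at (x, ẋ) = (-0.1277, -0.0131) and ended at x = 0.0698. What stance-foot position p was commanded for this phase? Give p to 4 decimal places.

ωT = 3.2168·0.605 = 1.946164; cosh(ωT) = 3.572299, sinh(ωT) = 3.429478
x(T) = p + (x₀−p)·cosh(ωT) + (ẋ₀/ω)·sinh(ωT) ⇒ p·(1 − cosh) = x(T) − x₀·cosh − (ẋ₀/ω)·sinh
numerator   = 0.0698 − (-0.1277)·3.572299 − (-0.0131/3.2168)·3.429478 = 0.539949
denominator = 1 − 3.572299 = -2.572299
p = 0.539949 / -2.572299 = -0.2099

p = -0.2099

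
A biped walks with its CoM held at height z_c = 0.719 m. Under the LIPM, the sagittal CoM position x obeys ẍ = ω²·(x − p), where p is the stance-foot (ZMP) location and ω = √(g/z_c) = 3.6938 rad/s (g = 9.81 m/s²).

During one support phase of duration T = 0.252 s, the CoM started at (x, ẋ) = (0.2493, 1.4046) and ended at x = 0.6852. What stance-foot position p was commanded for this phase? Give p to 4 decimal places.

p = 0.1879

ωT = 3.6938·0.252 = 0.930838; cosh(ωT) = 1.465428, sinh(ωT) = 1.071205
x(T) = p + (x₀−p)·cosh(ωT) + (ẋ₀/ω)·sinh(ωT) ⇒ p·(1 − cosh) = x(T) − x₀·cosh − (ẋ₀/ω)·sinh
numerator   = 0.6852 − (0.2493)·1.465428 − (1.4046/3.6938)·1.071205 = -0.087466
denominator = 1 − 1.465428 = -0.465428
p = -0.087466 / -0.465428 = 0.1879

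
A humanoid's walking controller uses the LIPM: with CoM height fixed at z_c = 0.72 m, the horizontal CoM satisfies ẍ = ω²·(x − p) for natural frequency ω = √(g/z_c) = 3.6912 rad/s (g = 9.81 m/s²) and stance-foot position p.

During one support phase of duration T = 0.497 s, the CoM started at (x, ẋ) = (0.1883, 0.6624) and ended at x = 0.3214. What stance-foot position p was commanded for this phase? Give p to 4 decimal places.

p = 0.3758

ωT = 3.6912·0.497 = 1.834526; cosh(ωT) = 3.210928, sinh(ωT) = 3.051239
x(T) = p + (x₀−p)·cosh(ωT) + (ẋ₀/ω)·sinh(ωT) ⇒ p·(1 − cosh) = x(T) − x₀·cosh − (ẋ₀/ω)·sinh
numerator   = 0.3214 − (0.1883)·3.210928 − (0.6624/3.6912)·3.051239 = -0.830774
denominator = 1 − 3.210928 = -2.210928
p = -0.830774 / -2.210928 = 0.3758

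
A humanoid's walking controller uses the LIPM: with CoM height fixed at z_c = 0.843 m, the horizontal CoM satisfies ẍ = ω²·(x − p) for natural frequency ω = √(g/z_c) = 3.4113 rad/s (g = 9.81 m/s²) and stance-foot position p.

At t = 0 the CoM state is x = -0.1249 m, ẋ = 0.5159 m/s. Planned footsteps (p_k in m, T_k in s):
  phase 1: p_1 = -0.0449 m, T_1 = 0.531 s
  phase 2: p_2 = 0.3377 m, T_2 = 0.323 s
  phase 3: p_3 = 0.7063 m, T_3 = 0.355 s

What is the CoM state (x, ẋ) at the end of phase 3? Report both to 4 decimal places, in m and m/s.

x = 0.2810, ẋ = -0.9342

phase 1: p=-0.0449, T=0.531, ωT=1.811400, cosh=3.141218, sinh=2.977792; start (x,ẋ)=(-0.124900, 0.515900) → end (x,ẋ)=(0.154142, 0.807903)
phase 2: p=0.3377, T=0.323, ωT=1.101850, cosh=1.670992, sinh=1.338736; start (x,ẋ)=(0.154142, 0.807903) → end (x,ẋ)=(0.348031, 0.511721)
phase 3: p=0.7063, T=0.355, ωT=1.211011, cosh=1.827387, sinh=1.529491; start (x,ẋ)=(0.348031, 0.511721) → end (x,ẋ)=(0.281039, -0.934176)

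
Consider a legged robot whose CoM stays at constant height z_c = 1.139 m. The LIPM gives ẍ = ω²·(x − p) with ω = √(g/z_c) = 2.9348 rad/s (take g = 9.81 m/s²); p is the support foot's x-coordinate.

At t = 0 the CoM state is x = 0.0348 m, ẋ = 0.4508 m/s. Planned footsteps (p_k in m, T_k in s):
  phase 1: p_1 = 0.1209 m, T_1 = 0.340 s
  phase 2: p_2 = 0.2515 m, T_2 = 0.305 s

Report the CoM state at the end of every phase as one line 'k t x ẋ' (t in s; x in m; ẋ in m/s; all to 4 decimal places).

1 0.3400 0.1683 0.3984
2 0.6450 0.2710 0.3198

phase 1: p=0.1209, T=0.340, ωT=0.997832, cosh=1.540536, sinh=1.171859; start (x,ẋ)=(0.034800, 0.450800) → end (x,ẋ)=(0.168263, 0.398361)
phase 2: p=0.2515, T=0.305, ωT=0.895114, cosh=1.428088, sinh=1.019527; start (x,ẋ)=(0.168263, 0.398361) → end (x,ẋ)=(0.271018, 0.319841)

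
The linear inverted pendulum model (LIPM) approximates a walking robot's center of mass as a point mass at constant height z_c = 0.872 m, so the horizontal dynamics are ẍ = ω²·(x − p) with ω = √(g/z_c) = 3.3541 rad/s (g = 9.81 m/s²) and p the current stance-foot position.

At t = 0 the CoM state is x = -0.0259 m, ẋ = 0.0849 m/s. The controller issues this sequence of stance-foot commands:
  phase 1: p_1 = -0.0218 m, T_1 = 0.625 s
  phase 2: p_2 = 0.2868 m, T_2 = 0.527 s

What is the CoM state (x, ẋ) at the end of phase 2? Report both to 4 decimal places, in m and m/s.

x = -0.1382, ẋ = -1.2466

phase 1: p=-0.0218, T=0.625, ωT=2.096312, cosh=4.129511, sinh=4.006602; start (x,ẋ)=(-0.025900, 0.084900) → end (x,ẋ)=(0.062685, 0.295497)
phase 2: p=0.2868, T=0.527, ωT=1.767611, cosh=3.013792, sinh=2.843051; start (x,ẋ)=(0.062685, 0.295497) → end (x,ẋ)=(-0.138161, -1.246562)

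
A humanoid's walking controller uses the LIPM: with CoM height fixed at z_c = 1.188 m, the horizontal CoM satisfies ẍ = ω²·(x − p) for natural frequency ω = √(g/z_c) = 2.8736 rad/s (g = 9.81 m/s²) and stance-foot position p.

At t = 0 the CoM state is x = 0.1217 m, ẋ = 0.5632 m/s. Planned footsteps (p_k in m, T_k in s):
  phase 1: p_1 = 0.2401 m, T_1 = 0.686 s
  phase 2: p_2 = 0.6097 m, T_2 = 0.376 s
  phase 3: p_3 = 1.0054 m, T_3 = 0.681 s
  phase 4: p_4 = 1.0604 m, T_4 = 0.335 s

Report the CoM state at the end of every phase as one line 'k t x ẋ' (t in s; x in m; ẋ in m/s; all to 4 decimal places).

phase 1: p=0.2401, T=0.686, ωT=1.971290, cosh=3.659603, sinh=3.520326; start (x,ẋ)=(0.121700, 0.563200) → end (x,ẋ)=(0.496756, 0.863353)
phase 2: p=0.6097, T=0.376, ωT=1.080474, cosh=1.642755, sinh=1.303320; start (x,ẋ)=(0.496756, 0.863353) → end (x,ẋ)=(0.815733, 0.995275)
phase 3: p=1.0054, T=0.681, ωT=1.956922, cosh=3.609399, sinh=3.468107; start (x,ẋ)=(0.815733, 0.995275) → end (x,ẋ)=(1.522001, 1.702138)
phase 4: p=1.0604, T=0.335, ωT=0.962656, cosh=1.500260, sinh=1.118383; start (x,ẋ)=(1.522001, 1.702138) → end (x,ẋ)=(2.415380, 4.037136)

1 0.6860 0.4968 0.8634
2 1.0620 0.8157 0.9953
3 1.7430 1.5220 1.7021
4 2.0780 2.4154 4.0371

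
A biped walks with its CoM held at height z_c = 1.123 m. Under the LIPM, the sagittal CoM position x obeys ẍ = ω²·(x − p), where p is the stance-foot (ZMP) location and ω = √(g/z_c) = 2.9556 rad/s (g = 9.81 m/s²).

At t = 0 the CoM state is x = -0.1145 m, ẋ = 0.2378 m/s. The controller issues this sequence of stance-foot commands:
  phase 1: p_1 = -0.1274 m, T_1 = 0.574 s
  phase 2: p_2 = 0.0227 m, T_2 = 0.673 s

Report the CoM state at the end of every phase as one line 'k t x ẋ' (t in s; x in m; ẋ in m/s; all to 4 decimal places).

phase 1: p=-0.1274, T=0.574, ωT=1.696514, cosh=2.819111, sinh=2.635790; start (x,ẋ)=(-0.114500, 0.237800) → end (x,ẋ)=(0.121035, 0.770880)
phase 2: p=0.0227, T=0.673, ωT=1.989119, cosh=3.722953, sinh=3.586137; start (x,ẋ)=(0.121035, 0.770880) → end (x,ẋ)=(1.324135, 3.912225)

1 0.5740 0.1210 0.7709
2 1.2470 1.3241 3.9122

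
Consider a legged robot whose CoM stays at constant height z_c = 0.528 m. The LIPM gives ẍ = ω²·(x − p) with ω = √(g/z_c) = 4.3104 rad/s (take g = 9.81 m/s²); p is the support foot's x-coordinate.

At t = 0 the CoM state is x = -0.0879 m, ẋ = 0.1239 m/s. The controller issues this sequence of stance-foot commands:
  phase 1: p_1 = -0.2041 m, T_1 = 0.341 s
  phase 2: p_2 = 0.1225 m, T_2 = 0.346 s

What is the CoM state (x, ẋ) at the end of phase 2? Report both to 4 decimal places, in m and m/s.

phase 1: p=-0.2041, T=0.341, ωT=1.469846, cosh=2.289264, sinh=2.059303; start (x,ẋ)=(-0.087900, 0.123900) → end (x,ẋ)=(0.121106, 1.315080)
phase 2: p=0.1225, T=0.346, ωT=1.491398, cosh=2.334181, sinh=2.109123; start (x,ẋ)=(0.121106, 1.315080) → end (x,ẋ)=(0.762728, 3.056961)

x = 0.7627, ẋ = 3.0570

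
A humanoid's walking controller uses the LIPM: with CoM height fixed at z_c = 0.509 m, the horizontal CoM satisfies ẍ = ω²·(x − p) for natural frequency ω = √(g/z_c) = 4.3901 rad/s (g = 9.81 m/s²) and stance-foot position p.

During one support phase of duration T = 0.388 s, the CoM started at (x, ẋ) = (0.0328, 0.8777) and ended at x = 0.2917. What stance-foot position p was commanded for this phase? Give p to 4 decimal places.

ωT = 4.3901·0.388 = 1.703359; cosh(ωT) = 2.837218, sinh(ωT) = 2.655147
x(T) = p + (x₀−p)·cosh(ωT) + (ẋ₀/ω)·sinh(ωT) ⇒ p·(1 − cosh) = x(T) − x₀·cosh − (ẋ₀/ω)·sinh
numerator   = 0.2917 − (0.0328)·2.837218 − (0.8777/4.3901)·2.655147 = -0.332197
denominator = 1 − 2.837218 = -1.837218
p = -0.332197 / -1.837218 = 0.1808

p = 0.1808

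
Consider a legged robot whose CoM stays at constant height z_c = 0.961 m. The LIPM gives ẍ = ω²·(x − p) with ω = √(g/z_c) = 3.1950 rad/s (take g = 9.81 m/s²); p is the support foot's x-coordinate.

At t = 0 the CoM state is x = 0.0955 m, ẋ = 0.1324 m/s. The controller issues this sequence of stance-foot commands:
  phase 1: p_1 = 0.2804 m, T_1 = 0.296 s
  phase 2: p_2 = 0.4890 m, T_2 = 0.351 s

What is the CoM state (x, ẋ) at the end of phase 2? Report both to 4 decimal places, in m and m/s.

phase 1: p=0.2804, T=0.296, ωT=0.945720, cosh=1.481533, sinh=1.093133; start (x,ẋ)=(0.095500, 0.132400) → end (x,ẋ)=(0.051764, -0.449620)
phase 2: p=0.4890, T=0.351, ωT=1.121445, cosh=1.697547, sinh=1.371739; start (x,ẋ)=(0.051764, -0.449620) → end (x,ẋ)=(-0.446269, -2.679528)

x = -0.4463, ẋ = -2.6795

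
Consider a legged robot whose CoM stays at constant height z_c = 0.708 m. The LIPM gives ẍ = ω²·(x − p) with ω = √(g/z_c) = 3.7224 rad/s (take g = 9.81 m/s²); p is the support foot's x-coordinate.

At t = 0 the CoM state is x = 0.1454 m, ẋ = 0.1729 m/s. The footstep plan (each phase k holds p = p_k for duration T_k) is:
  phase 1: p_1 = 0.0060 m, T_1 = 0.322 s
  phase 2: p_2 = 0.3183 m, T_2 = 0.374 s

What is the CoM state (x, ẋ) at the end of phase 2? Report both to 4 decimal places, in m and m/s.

x = 0.8943, ẋ = 2.4072

phase 1: p=0.0060, T=0.322, ωT=1.198613, cosh=1.808563, sinh=1.506951; start (x,ẋ)=(0.145400, 0.172900) → end (x,ẋ)=(0.328109, 1.094661)
phase 2: p=0.3183, T=0.374, ωT=1.392178, cosh=2.136068, sinh=1.887534; start (x,ẋ)=(0.328109, 1.094661) → end (x,ẋ)=(0.894328, 2.407193)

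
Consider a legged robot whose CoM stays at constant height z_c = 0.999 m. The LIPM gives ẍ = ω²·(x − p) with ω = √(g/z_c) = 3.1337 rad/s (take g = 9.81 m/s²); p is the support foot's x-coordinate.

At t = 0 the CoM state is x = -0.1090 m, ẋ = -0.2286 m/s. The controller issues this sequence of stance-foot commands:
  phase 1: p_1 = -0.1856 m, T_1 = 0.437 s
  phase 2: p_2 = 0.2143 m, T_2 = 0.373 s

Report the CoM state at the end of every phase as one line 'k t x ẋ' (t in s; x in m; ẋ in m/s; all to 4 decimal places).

1 0.4370 -0.1594 -0.0371
2 0.8100 -0.4623 -1.7680

phase 1: p=-0.1856, T=0.437, ωT=1.369427, cosh=2.093674, sinh=1.839422; start (x,ẋ)=(-0.109000, -0.228600) → end (x,ẋ)=(-0.159408, -0.037077)
phase 2: p=0.2143, T=0.373, ωT=1.168870, cosh=1.764536, sinh=1.453818; start (x,ẋ)=(-0.159408, -0.037077) → end (x,ẋ)=(-0.462323, -1.767975)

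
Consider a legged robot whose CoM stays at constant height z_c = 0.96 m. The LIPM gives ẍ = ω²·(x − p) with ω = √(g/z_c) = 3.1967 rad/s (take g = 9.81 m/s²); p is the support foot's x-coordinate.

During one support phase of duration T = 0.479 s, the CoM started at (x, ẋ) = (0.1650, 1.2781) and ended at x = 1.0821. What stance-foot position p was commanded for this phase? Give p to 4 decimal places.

p = 0.1397

ωT = 3.1967·0.479 = 1.531219; cosh(ωT) = 2.420042, sinh(ωT) = 2.203770
x(T) = p + (x₀−p)·cosh(ωT) + (ẋ₀/ω)·sinh(ωT) ⇒ p·(1 − cosh) = x(T) − x₀·cosh − (ẋ₀/ω)·sinh
numerator   = 1.0821 − (0.1650)·2.420042 − (1.2781/3.1967)·2.203770 = -0.198315
denominator = 1 − 2.420042 = -1.420042
p = -0.198315 / -1.420042 = 0.1397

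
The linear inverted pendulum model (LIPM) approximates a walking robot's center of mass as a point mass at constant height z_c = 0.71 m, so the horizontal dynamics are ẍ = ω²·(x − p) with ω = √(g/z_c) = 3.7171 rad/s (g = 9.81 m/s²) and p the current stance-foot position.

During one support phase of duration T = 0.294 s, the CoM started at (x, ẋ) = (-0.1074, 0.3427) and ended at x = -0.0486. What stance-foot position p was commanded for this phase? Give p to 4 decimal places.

ωT = 3.7171·0.294 = 1.092827; cosh(ωT) = 1.658981, sinh(ωT) = 1.323714
x(T) = p + (x₀−p)·cosh(ωT) + (ẋ₀/ω)·sinh(ωT) ⇒ p·(1 − cosh) = x(T) − x₀·cosh − (ẋ₀/ω)·sinh
numerator   = -0.0486 − (-0.1074)·1.658981 − (0.3427/3.7171)·1.323714 = 0.007534
denominator = 1 − 1.658981 = -0.658981
p = 0.007534 / -0.658981 = -0.0114

p = -0.0114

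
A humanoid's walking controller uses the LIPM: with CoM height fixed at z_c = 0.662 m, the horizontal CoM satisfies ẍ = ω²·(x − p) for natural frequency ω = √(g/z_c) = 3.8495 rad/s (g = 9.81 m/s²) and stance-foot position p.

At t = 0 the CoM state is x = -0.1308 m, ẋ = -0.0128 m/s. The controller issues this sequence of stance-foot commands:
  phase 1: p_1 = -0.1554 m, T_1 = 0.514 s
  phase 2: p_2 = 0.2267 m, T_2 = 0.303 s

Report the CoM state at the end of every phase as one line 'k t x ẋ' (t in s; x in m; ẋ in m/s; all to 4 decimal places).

phase 1: p=-0.1554, T=0.514, ωT=1.978643, cosh=3.685589, sinh=3.547332; start (x,ẋ)=(-0.130800, -0.012800) → end (x,ẋ)=(-0.076530, 0.288749)
phase 2: p=0.2267, T=0.303, ωT=1.166398, cosh=1.760948, sinh=1.449461; start (x,ẋ)=(-0.076530, 0.288749) → end (x,ẋ)=(-0.198549, -1.183460)

1 0.5140 -0.0765 0.2887
2 0.8170 -0.1985 -1.1835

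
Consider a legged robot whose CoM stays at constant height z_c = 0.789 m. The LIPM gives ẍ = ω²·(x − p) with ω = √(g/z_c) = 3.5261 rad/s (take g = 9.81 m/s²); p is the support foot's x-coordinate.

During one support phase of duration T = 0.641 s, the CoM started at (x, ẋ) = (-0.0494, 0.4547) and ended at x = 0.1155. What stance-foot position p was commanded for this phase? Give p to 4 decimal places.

p = 0.0667

ωT = 3.5261·0.641 = 2.260230; cosh(ωT) = 4.844810, sinh(ωT) = 4.740484
x(T) = p + (x₀−p)·cosh(ωT) + (ẋ₀/ω)·sinh(ωT) ⇒ p·(1 − cosh) = x(T) − x₀·cosh − (ẋ₀/ω)·sinh
numerator   = 0.1155 − (-0.0494)·4.844810 − (0.4547/3.5261)·4.740484 = -0.256464
denominator = 1 − 4.844810 = -3.844810
p = -0.256464 / -3.844810 = 0.0667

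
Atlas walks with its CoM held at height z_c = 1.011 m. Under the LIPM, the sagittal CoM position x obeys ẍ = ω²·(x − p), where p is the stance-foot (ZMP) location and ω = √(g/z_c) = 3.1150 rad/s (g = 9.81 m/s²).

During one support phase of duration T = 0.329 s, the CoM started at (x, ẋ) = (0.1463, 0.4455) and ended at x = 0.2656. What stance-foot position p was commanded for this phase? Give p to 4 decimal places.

p = 0.2411

ωT = 3.1150·0.329 = 1.024835; cosh(ωT) = 1.572746, sinh(ωT) = 1.213890
x(T) = p + (x₀−p)·cosh(ωT) + (ẋ₀/ω)·sinh(ωT) ⇒ p·(1 − cosh) = x(T) − x₀·cosh − (ẋ₀/ω)·sinh
numerator   = 0.2656 − (0.1463)·1.572746 − (0.4455/3.1150)·1.213890 = -0.138100
denominator = 1 − 1.572746 = -0.572746
p = -0.138100 / -0.572746 = 0.2411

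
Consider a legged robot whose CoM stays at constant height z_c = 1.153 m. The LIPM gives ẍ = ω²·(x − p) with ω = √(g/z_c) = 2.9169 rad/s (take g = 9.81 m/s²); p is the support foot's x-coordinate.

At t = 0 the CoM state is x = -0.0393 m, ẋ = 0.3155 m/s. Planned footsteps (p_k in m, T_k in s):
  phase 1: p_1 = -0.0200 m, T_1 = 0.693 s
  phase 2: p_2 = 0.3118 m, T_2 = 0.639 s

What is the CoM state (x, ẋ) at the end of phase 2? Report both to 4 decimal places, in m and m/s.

phase 1: p=-0.0200, T=0.693, ωT=2.021412, cosh=3.840721, sinh=3.708253; start (x,ẋ)=(-0.039300, 0.315500) → end (x,ẋ)=(0.306969, 1.002987)
phase 2: p=0.3118, T=0.639, ωT=1.863899, cosh=3.301950, sinh=3.146883; start (x,ẋ)=(0.306969, 1.002987) → end (x,ẋ)=(1.377916, 3.267469)

x = 1.3779, ẋ = 3.2675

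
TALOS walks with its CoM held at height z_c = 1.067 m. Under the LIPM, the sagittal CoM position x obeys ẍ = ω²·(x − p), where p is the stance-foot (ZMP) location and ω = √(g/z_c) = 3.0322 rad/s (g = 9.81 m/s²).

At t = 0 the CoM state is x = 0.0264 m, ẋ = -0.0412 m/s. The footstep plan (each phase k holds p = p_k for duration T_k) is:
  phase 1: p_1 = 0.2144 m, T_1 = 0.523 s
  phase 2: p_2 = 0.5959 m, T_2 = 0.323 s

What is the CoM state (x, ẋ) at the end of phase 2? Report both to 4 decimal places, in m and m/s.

x = -1.3011, ẋ = -5.2769

phase 1: p=0.2144, T=0.523, ωT=1.585841, cosh=2.544085, sinh=2.339310; start (x,ẋ)=(0.026400, -0.041200) → end (x,ẋ)=(-0.295673, -1.438348)
phase 2: p=0.5959, T=0.323, ωT=0.979401, cosh=1.519198, sinh=1.143662; start (x,ẋ)=(-0.295673, -1.438348) → end (x,ẋ)=(-1.301081, -5.276943)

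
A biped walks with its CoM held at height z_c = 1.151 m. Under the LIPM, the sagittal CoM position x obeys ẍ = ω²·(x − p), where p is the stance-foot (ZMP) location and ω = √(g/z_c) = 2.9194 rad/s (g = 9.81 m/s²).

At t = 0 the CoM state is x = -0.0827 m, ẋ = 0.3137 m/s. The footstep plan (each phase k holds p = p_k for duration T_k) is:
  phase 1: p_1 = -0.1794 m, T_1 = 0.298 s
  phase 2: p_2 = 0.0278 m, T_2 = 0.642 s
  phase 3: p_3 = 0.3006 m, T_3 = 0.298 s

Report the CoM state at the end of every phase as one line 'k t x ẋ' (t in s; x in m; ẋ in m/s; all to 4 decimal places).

1 0.2980 0.0620 0.7179
2 0.9400 0.9241 2.7114
3 1.2380 2.0891 5.5949

phase 1: p=-0.1794, T=0.298, ωT=0.869981, cosh=1.402913, sinh=0.983953; start (x,ẋ)=(-0.082700, 0.313700) → end (x,ẋ)=(0.061991, 0.717870)
phase 2: p=0.0278, T=0.642, ωT=1.874255, cosh=3.334715, sinh=3.181246; start (x,ẋ)=(0.061991, 0.717870) → end (x,ẋ)=(0.924074, 2.711434)
phase 3: p=0.3006, T=0.298, ωT=0.869981, cosh=1.402913, sinh=0.983953; start (x,ẋ)=(0.924074, 2.711434) → end (x,ẋ)=(2.089140, 5.594866)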